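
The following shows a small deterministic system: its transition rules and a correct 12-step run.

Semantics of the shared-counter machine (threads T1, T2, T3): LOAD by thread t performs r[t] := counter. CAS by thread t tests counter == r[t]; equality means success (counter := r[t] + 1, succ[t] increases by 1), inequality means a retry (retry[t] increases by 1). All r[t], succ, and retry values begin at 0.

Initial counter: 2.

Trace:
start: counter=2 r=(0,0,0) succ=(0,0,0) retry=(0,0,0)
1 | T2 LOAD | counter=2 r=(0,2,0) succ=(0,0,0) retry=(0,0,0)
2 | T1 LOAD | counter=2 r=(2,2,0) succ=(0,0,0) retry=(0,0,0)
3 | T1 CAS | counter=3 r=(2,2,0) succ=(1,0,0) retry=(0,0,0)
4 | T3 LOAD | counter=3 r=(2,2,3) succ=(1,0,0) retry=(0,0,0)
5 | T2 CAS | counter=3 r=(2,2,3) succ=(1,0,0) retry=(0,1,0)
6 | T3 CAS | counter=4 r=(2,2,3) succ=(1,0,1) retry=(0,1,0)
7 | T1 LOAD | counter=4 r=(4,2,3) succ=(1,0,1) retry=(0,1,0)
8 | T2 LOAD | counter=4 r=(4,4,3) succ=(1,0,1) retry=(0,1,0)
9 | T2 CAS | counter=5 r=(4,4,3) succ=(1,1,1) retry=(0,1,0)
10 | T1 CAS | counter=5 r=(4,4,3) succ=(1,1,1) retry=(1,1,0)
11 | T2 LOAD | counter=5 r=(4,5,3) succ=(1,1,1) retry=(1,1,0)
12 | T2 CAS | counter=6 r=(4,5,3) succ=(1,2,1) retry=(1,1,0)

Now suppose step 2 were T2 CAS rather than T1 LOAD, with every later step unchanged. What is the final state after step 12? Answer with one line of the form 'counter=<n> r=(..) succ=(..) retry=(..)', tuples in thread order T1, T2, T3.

(re-executing from step 2 with the substitution; state before step 2: counter=2 r=(0,2,0) succ=(0,0,0) retry=(0,0,0))
2 | T2 CAS | counter=3 r=(0,2,0) succ=(0,1,0) retry=(0,0,0)
3 | T1 CAS | counter=3 r=(0,2,0) succ=(0,1,0) retry=(1,0,0)
4 | T3 LOAD | counter=3 r=(0,2,3) succ=(0,1,0) retry=(1,0,0)
5 | T2 CAS | counter=3 r=(0,2,3) succ=(0,1,0) retry=(1,1,0)
6 | T3 CAS | counter=4 r=(0,2,3) succ=(0,1,1) retry=(1,1,0)
7 | T1 LOAD | counter=4 r=(4,2,3) succ=(0,1,1) retry=(1,1,0)
8 | T2 LOAD | counter=4 r=(4,4,3) succ=(0,1,1) retry=(1,1,0)
9 | T2 CAS | counter=5 r=(4,4,3) succ=(0,2,1) retry=(1,1,0)
10 | T1 CAS | counter=5 r=(4,4,3) succ=(0,2,1) retry=(2,1,0)
11 | T2 LOAD | counter=5 r=(4,5,3) succ=(0,2,1) retry=(2,1,0)
12 | T2 CAS | counter=6 r=(4,5,3) succ=(0,3,1) retry=(2,1,0)

counter=6 r=(4,5,3) succ=(0,3,1) retry=(2,1,0)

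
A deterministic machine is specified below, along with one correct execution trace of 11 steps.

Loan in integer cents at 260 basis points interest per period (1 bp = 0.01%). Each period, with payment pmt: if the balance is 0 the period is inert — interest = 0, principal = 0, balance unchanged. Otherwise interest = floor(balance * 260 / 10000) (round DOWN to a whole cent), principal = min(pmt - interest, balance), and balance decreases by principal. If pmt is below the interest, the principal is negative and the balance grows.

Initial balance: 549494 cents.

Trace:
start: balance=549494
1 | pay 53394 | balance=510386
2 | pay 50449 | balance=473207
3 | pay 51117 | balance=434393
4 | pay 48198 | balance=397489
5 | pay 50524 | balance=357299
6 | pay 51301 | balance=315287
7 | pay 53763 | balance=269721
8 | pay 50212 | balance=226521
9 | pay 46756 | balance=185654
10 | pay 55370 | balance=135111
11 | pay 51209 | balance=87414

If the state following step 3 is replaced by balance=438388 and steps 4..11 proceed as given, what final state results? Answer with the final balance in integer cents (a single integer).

state after step 3 := balance=438388
4 | pay 48198 | balance=401588
5 | pay 50524 | balance=361505
6 | pay 51301 | balance=319603
7 | pay 53763 | balance=274149
8 | pay 50212 | balance=231064
9 | pay 46756 | balance=190315
10 | pay 55370 | balance=139893
11 | pay 51209 | balance=92321

92321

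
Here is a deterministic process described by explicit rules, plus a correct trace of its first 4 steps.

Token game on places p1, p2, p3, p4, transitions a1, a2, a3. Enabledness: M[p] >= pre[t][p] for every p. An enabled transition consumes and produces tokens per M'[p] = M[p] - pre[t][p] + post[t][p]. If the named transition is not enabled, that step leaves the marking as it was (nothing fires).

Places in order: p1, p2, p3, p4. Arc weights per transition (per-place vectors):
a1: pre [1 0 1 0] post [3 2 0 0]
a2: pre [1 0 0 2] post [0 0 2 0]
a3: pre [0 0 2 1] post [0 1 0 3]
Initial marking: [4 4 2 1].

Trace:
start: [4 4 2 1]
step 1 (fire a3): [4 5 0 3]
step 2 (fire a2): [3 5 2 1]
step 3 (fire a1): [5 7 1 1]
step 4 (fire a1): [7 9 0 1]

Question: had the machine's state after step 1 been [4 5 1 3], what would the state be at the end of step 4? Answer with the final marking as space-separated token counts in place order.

state after step 1 := [4 5 1 3]
step 2 (fire a2): [3 5 3 1]
step 3 (fire a1): [5 7 2 1]
step 4 (fire a1): [7 9 1 1]

7 9 1 1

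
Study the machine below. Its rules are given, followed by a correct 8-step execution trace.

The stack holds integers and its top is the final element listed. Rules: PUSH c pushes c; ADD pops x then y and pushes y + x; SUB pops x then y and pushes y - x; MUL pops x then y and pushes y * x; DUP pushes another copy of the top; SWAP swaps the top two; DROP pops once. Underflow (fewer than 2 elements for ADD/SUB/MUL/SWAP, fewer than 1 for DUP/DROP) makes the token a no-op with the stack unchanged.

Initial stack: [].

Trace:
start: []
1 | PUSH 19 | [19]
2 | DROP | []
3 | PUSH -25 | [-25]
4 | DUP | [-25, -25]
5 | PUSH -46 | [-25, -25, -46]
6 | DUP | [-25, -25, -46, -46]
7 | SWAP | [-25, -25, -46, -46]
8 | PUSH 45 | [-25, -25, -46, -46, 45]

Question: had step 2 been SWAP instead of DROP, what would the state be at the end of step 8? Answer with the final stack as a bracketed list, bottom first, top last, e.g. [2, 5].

(re-executing from step 2 with the substitution; state before step 2: [19])
2 | SWAP | [19]
3 | PUSH -25 | [19, -25]
4 | DUP | [19, -25, -25]
5 | PUSH -46 | [19, -25, -25, -46]
6 | DUP | [19, -25, -25, -46, -46]
7 | SWAP | [19, -25, -25, -46, -46]
8 | PUSH 45 | [19, -25, -25, -46, -46, 45]

[19, -25, -25, -46, -46, 45]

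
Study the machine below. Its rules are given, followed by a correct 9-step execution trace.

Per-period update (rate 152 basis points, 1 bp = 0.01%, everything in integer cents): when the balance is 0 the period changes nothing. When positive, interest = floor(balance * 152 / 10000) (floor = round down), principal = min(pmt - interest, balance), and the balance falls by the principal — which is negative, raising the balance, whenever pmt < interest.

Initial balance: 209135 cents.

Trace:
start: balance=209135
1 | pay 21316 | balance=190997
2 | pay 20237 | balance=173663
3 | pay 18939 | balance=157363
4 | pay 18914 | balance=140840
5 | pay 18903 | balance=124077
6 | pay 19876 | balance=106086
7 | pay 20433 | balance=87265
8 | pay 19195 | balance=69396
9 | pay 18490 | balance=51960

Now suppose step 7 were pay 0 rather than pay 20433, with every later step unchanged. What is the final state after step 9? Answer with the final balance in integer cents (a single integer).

73020

(re-executing from step 7 with the substitution; state before step 7: balance=106086)
7 | pay 0 | balance=107698
8 | pay 19195 | balance=90140
9 | pay 18490 | balance=73020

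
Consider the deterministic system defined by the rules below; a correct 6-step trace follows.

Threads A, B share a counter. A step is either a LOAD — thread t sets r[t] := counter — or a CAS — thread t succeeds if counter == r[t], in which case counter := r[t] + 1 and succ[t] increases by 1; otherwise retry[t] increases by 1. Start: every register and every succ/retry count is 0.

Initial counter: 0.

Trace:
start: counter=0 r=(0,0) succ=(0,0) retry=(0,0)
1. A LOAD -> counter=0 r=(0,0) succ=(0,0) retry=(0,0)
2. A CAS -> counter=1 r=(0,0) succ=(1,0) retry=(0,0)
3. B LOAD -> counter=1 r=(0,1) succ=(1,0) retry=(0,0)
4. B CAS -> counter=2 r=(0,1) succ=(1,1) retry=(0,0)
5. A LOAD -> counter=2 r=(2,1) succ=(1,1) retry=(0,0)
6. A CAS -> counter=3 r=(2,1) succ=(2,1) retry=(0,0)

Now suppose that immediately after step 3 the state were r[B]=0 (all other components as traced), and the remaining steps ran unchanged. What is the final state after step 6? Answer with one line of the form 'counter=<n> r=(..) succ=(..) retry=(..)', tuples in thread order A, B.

counter=2 r=(1,0) succ=(2,0) retry=(0,1)

state after step 3 := counter=1 r=(0,0) succ=(1,0) retry=(0,0)
4. B CAS -> counter=1 r=(0,0) succ=(1,0) retry=(0,1)
5. A LOAD -> counter=1 r=(1,0) succ=(1,0) retry=(0,1)
6. A CAS -> counter=2 r=(1,0) succ=(2,0) retry=(0,1)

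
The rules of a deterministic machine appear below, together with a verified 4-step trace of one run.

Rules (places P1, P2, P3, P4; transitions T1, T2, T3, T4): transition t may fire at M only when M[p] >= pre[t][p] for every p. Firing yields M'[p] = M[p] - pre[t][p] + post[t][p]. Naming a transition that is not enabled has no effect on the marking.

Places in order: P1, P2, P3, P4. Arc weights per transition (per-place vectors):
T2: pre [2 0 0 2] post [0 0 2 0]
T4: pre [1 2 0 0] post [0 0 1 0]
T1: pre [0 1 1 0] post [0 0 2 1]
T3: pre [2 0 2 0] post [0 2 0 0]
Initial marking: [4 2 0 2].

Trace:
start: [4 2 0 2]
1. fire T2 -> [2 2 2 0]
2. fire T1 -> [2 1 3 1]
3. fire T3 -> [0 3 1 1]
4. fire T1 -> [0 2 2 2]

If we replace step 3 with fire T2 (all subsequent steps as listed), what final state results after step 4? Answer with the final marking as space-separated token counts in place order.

2 0 4 2

(re-executing from step 3 with the substitution; state before step 3: [2 1 3 1])
3. fire T2 -> [2 1 3 1]
4. fire T1 -> [2 0 4 2]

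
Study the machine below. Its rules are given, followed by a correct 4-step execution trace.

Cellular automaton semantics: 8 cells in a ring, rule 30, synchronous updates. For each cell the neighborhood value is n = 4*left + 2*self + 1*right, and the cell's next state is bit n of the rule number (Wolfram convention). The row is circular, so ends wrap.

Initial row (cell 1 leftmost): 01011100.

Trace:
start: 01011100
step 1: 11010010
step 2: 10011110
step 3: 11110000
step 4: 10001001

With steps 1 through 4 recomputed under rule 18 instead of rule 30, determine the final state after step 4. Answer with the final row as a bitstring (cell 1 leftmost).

00000000

(re-executing steps 1..4 under rule 18; state before step 1: 01011100)
step 1: 10000010
step 2: 01000100
step 3: 10101010
step 4: 00000000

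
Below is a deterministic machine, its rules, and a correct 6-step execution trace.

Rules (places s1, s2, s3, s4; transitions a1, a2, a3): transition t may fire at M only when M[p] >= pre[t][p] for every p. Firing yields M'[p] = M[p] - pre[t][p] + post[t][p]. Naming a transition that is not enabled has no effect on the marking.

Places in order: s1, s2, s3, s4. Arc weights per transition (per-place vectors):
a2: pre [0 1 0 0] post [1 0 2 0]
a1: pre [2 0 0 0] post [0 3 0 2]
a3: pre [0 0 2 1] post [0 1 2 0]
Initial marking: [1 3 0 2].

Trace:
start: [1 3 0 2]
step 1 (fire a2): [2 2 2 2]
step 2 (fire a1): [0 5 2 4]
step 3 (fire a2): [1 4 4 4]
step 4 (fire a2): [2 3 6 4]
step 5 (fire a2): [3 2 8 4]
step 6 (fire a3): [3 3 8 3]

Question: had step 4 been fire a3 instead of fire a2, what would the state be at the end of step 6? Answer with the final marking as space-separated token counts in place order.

2 5 6 2

(re-executing from step 4 with the substitution; state before step 4: [1 4 4 4])
step 4 (fire a3): [1 5 4 3]
step 5 (fire a2): [2 4 6 3]
step 6 (fire a3): [2 5 6 2]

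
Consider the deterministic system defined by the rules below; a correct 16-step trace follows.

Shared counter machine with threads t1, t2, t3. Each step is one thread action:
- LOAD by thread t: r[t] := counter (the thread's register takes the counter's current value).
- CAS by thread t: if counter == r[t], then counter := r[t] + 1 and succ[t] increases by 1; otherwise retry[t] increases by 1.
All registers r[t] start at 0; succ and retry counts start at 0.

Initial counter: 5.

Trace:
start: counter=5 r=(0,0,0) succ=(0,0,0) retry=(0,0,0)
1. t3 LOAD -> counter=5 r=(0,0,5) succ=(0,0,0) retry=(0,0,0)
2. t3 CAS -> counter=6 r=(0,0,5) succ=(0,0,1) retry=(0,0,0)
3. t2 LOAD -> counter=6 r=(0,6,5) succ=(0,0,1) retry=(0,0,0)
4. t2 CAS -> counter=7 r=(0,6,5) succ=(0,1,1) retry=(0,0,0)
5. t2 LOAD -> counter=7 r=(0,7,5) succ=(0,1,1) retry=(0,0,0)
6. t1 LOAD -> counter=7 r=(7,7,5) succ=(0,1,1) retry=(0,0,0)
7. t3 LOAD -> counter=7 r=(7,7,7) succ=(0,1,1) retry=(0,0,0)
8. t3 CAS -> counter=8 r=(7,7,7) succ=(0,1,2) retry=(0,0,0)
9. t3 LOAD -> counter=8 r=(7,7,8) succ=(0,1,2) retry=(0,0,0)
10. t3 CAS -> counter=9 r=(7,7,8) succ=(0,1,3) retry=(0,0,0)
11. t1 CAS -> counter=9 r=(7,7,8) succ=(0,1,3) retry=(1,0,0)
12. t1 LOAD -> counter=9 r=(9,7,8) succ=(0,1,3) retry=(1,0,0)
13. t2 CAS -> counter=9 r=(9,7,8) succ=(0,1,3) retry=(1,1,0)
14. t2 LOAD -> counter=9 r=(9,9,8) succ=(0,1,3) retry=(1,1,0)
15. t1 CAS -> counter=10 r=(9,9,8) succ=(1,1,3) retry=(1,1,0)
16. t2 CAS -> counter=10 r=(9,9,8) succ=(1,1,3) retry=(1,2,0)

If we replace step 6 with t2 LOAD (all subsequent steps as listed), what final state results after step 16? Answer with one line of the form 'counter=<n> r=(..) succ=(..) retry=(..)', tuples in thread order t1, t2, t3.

(re-executing from step 6 with the substitution; state before step 6: counter=7 r=(0,7,5) succ=(0,1,1) retry=(0,0,0))
6. t2 LOAD -> counter=7 r=(0,7,5) succ=(0,1,1) retry=(0,0,0)
7. t3 LOAD -> counter=7 r=(0,7,7) succ=(0,1,1) retry=(0,0,0)
8. t3 CAS -> counter=8 r=(0,7,7) succ=(0,1,2) retry=(0,0,0)
9. t3 LOAD -> counter=8 r=(0,7,8) succ=(0,1,2) retry=(0,0,0)
10. t3 CAS -> counter=9 r=(0,7,8) succ=(0,1,3) retry=(0,0,0)
11. t1 CAS -> counter=9 r=(0,7,8) succ=(0,1,3) retry=(1,0,0)
12. t1 LOAD -> counter=9 r=(9,7,8) succ=(0,1,3) retry=(1,0,0)
13. t2 CAS -> counter=9 r=(9,7,8) succ=(0,1,3) retry=(1,1,0)
14. t2 LOAD -> counter=9 r=(9,9,8) succ=(0,1,3) retry=(1,1,0)
15. t1 CAS -> counter=10 r=(9,9,8) succ=(1,1,3) retry=(1,1,0)
16. t2 CAS -> counter=10 r=(9,9,8) succ=(1,1,3) retry=(1,2,0)

counter=10 r=(9,9,8) succ=(1,1,3) retry=(1,2,0)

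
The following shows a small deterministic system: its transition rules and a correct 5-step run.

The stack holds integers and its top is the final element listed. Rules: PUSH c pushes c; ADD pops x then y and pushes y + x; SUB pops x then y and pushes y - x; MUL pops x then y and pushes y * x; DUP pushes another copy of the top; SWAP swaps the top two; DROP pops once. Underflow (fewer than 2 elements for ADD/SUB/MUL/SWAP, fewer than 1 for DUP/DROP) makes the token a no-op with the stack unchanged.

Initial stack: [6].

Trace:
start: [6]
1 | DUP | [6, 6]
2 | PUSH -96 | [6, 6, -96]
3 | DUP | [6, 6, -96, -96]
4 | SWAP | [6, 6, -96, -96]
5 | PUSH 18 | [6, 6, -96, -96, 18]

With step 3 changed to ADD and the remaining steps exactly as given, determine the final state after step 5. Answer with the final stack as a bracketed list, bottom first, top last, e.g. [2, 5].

[-90, 6, 18]

(re-executing from step 3 with the substitution; state before step 3: [6, 6, -96])
3 | ADD | [6, -90]
4 | SWAP | [-90, 6]
5 | PUSH 18 | [-90, 6, 18]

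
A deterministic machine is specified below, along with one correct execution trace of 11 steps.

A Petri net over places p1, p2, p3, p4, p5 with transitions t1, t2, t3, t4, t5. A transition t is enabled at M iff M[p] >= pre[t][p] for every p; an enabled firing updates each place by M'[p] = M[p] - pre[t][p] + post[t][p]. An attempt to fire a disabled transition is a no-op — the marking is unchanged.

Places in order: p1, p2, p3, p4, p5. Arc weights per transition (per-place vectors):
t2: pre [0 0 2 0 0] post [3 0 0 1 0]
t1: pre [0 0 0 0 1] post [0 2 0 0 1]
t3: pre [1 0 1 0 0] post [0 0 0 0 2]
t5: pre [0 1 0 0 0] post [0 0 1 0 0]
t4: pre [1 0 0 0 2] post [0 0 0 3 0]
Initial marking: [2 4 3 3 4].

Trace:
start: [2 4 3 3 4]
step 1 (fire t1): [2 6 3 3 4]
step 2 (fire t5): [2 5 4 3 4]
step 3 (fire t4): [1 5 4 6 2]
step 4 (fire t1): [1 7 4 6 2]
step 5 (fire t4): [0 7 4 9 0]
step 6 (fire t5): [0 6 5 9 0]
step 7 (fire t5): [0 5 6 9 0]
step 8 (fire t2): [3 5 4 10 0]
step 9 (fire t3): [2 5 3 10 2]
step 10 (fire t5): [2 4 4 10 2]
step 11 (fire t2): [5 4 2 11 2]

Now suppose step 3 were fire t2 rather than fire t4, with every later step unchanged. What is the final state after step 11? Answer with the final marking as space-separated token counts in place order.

(re-executing from step 3 with the substitution; state before step 3: [2 5 4 3 4])
step 3 (fire t2): [5 5 2 4 4]
step 4 (fire t1): [5 7 2 4 4]
step 5 (fire t4): [4 7 2 7 2]
step 6 (fire t5): [4 6 3 7 2]
step 7 (fire t5): [4 5 4 7 2]
step 8 (fire t2): [7 5 2 8 2]
step 9 (fire t3): [6 5 1 8 4]
step 10 (fire t5): [6 4 2 8 4]
step 11 (fire t2): [9 4 0 9 4]

9 4 0 9 4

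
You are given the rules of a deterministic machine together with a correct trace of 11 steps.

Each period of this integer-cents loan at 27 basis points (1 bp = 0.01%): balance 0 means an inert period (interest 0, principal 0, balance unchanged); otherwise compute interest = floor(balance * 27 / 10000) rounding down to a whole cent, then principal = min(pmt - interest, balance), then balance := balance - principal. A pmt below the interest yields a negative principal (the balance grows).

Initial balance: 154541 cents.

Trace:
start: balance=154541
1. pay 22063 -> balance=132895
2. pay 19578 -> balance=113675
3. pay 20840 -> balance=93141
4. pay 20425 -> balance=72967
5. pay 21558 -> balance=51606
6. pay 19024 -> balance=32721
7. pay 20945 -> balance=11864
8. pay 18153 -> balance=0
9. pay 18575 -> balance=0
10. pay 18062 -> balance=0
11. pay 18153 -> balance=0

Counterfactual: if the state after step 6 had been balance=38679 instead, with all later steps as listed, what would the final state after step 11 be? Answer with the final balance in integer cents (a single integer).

0

state after step 6 := balance=38679
7. pay 20945 -> balance=17838
8. pay 18153 -> balance=0
9. pay 18575 -> balance=0
10. pay 18062 -> balance=0
11. pay 18153 -> balance=0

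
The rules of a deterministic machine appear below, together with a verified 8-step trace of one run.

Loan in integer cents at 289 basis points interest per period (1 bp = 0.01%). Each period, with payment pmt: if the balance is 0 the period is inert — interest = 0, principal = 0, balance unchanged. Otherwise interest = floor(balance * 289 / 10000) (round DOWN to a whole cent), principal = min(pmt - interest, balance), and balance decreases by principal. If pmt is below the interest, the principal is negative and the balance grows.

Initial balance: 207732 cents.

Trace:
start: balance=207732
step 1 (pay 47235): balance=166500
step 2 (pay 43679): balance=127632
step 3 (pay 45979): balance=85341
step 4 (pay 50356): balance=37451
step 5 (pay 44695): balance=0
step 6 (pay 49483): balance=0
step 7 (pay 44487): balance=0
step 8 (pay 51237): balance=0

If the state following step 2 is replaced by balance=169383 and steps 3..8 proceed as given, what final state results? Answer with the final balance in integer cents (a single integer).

state after step 2 := balance=169383
step 3 (pay 45979): balance=128299
step 4 (pay 50356): balance=81650
step 5 (pay 44695): balance=39314
step 6 (pay 49483): balance=0
step 7 (pay 44487): balance=0
step 8 (pay 51237): balance=0

0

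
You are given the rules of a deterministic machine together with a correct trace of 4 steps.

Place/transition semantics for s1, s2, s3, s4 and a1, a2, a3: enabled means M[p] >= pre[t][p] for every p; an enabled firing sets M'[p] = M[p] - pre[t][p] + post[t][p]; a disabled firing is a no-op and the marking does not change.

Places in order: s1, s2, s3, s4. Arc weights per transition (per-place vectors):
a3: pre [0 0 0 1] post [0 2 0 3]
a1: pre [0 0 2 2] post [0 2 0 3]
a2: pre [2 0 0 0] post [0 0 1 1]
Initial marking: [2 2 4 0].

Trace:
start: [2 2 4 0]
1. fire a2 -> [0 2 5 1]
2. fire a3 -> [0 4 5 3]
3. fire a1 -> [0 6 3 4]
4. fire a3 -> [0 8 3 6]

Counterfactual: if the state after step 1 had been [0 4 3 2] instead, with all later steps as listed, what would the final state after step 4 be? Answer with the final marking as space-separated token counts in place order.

state after step 1 := [0 4 3 2]
2. fire a3 -> [0 6 3 4]
3. fire a1 -> [0 8 1 5]
4. fire a3 -> [0 10 1 7]

0 10 1 7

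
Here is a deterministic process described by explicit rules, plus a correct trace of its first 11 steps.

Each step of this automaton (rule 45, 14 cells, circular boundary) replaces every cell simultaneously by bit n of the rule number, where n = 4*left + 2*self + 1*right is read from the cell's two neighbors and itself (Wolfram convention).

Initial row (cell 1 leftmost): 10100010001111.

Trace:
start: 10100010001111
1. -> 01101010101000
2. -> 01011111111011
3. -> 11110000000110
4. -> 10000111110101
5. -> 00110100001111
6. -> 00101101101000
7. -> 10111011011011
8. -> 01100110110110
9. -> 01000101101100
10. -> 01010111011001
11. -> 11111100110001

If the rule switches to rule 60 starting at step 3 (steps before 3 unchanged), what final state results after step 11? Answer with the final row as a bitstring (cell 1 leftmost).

(re-executing steps 3..11 under rule 60; state before step 3: 01011111111011)
3. -> 11110000000110
4. -> 10001000000101
5. -> 01001100000111
6. -> 11101010000100
7. -> 10011111000110
8. -> 11010000100101
9. -> 00111000110111
10. -> 10100100101100
11. -> 11110110111010

11110110111010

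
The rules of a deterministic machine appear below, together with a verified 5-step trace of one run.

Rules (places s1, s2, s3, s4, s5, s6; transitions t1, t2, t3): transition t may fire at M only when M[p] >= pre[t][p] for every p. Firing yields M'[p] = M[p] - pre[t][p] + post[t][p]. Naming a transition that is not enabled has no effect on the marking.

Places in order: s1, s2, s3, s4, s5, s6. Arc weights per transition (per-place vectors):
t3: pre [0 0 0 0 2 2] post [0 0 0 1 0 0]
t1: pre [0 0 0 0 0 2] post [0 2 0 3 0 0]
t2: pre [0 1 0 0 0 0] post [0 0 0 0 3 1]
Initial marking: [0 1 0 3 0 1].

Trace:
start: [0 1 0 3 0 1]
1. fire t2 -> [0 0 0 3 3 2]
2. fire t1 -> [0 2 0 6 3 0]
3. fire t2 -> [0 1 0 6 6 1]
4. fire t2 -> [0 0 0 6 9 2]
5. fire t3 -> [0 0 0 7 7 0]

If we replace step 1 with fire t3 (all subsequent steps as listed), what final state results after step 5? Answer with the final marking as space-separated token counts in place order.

(re-executing from step 1 with the substitution; state before step 1: [0 1 0 3 0 1])
1. fire t3 -> [0 1 0 3 0 1]
2. fire t1 -> [0 1 0 3 0 1]
3. fire t2 -> [0 0 0 3 3 2]
4. fire t2 -> [0 0 0 3 3 2]
5. fire t3 -> [0 0 0 4 1 0]

0 0 0 4 1 0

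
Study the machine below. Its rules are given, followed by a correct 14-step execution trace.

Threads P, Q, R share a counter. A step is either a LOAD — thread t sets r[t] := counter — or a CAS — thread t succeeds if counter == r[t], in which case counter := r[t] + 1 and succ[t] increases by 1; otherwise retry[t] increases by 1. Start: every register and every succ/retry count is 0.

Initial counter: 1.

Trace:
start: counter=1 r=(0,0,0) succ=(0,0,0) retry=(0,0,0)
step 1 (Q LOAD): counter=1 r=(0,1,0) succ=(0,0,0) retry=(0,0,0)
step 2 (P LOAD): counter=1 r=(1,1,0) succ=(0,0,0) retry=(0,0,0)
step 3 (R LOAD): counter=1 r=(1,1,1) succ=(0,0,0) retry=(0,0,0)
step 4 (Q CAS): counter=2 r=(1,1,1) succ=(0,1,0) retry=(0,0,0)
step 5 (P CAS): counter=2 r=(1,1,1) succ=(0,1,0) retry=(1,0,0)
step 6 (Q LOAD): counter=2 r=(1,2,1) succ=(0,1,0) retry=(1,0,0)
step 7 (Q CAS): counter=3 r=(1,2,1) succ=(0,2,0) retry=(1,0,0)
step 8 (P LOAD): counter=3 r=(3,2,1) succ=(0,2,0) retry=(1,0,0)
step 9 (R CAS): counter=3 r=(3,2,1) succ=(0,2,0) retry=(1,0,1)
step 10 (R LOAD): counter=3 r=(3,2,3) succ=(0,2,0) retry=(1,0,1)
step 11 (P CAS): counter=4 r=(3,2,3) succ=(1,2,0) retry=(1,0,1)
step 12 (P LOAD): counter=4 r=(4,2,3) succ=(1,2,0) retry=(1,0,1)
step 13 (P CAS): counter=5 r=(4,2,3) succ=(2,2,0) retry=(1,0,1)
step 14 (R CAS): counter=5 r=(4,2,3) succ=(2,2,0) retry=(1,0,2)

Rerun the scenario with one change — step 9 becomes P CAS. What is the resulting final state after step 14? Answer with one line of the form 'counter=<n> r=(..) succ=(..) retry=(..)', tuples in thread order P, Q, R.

(re-executing from step 9 with the substitution; state before step 9: counter=3 r=(3,2,1) succ=(0,2,0) retry=(1,0,0))
step 9 (P CAS): counter=4 r=(3,2,1) succ=(1,2,0) retry=(1,0,0)
step 10 (R LOAD): counter=4 r=(3,2,4) succ=(1,2,0) retry=(1,0,0)
step 11 (P CAS): counter=4 r=(3,2,4) succ=(1,2,0) retry=(2,0,0)
step 12 (P LOAD): counter=4 r=(4,2,4) succ=(1,2,0) retry=(2,0,0)
step 13 (P CAS): counter=5 r=(4,2,4) succ=(2,2,0) retry=(2,0,0)
step 14 (R CAS): counter=5 r=(4,2,4) succ=(2,2,0) retry=(2,0,1)

counter=5 r=(4,2,4) succ=(2,2,0) retry=(2,0,1)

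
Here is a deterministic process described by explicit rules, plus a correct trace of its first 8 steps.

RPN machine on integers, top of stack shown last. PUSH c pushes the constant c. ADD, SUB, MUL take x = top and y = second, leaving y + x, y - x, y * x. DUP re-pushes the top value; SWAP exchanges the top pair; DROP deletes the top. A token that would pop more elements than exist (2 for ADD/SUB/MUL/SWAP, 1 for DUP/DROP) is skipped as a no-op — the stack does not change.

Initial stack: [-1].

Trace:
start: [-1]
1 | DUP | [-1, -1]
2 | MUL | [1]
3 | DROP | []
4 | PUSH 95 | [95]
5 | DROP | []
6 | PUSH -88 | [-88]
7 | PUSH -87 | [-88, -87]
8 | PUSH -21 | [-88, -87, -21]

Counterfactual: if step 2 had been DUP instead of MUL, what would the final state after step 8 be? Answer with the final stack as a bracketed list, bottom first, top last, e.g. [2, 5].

[-1, -1, -88, -87, -21]

(re-executing from step 2 with the substitution; state before step 2: [-1, -1])
2 | DUP | [-1, -1, -1]
3 | DROP | [-1, -1]
4 | PUSH 95 | [-1, -1, 95]
5 | DROP | [-1, -1]
6 | PUSH -88 | [-1, -1, -88]
7 | PUSH -87 | [-1, -1, -88, -87]
8 | PUSH -21 | [-1, -1, -88, -87, -21]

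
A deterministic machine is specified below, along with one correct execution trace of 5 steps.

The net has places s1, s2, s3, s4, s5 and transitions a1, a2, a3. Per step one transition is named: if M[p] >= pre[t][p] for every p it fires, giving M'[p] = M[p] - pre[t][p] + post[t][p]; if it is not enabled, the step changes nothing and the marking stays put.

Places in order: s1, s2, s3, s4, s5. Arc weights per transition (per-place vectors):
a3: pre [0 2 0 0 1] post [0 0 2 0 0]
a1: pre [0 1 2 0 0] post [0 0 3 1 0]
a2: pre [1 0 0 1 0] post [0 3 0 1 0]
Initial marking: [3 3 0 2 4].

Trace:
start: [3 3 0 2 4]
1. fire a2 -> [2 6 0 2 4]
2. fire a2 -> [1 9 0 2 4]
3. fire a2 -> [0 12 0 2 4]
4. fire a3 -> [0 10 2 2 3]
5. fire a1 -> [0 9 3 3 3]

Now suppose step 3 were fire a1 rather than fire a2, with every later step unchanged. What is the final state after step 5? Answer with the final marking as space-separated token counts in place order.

1 6 3 3 3

(re-executing from step 3 with the substitution; state before step 3: [1 9 0 2 4])
3. fire a1 -> [1 9 0 2 4]
4. fire a3 -> [1 7 2 2 3]
5. fire a1 -> [1 6 3 3 3]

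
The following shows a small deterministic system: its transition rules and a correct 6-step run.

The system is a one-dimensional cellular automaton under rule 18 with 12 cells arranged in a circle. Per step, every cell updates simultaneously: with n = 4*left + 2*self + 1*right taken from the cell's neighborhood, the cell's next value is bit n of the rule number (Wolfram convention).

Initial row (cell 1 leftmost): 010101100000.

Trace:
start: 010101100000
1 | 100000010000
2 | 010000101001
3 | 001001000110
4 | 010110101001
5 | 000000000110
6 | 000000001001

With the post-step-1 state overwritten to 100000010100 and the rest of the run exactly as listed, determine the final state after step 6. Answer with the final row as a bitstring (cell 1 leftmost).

010010101000

state after step 1 := 100000010100
2 | 010000100011
3 | 001001010100
4 | 010110000010
5 | 100001000101
6 | 010010101000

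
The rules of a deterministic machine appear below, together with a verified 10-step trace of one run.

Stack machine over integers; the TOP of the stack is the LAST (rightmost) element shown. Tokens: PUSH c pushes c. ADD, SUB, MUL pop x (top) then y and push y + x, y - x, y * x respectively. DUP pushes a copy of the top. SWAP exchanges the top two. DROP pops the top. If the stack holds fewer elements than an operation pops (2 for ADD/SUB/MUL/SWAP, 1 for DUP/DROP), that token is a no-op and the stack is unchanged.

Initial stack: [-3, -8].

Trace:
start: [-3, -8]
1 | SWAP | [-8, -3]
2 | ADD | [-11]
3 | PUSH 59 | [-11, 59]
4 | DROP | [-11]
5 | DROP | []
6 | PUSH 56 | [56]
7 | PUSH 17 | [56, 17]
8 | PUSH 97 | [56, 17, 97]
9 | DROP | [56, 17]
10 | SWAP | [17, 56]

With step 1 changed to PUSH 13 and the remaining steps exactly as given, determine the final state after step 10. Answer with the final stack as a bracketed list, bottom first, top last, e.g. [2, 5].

[-3, 17, 56]

(re-executing from step 1 with the substitution; state before step 1: [-3, -8])
1 | PUSH 13 | [-3, -8, 13]
2 | ADD | [-3, 5]
3 | PUSH 59 | [-3, 5, 59]
4 | DROP | [-3, 5]
5 | DROP | [-3]
6 | PUSH 56 | [-3, 56]
7 | PUSH 17 | [-3, 56, 17]
8 | PUSH 97 | [-3, 56, 17, 97]
9 | DROP | [-3, 56, 17]
10 | SWAP | [-3, 17, 56]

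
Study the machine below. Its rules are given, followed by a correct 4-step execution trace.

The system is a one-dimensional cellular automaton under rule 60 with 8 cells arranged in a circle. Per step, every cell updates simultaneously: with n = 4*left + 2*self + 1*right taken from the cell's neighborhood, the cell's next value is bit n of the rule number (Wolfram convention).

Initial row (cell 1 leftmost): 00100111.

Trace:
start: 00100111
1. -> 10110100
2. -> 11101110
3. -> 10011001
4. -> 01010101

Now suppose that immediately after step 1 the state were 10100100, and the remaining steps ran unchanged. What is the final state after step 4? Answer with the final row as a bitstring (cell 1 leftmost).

state after step 1 := 10100100
2. -> 11110110
3. -> 10001101
4. -> 01001011

01001011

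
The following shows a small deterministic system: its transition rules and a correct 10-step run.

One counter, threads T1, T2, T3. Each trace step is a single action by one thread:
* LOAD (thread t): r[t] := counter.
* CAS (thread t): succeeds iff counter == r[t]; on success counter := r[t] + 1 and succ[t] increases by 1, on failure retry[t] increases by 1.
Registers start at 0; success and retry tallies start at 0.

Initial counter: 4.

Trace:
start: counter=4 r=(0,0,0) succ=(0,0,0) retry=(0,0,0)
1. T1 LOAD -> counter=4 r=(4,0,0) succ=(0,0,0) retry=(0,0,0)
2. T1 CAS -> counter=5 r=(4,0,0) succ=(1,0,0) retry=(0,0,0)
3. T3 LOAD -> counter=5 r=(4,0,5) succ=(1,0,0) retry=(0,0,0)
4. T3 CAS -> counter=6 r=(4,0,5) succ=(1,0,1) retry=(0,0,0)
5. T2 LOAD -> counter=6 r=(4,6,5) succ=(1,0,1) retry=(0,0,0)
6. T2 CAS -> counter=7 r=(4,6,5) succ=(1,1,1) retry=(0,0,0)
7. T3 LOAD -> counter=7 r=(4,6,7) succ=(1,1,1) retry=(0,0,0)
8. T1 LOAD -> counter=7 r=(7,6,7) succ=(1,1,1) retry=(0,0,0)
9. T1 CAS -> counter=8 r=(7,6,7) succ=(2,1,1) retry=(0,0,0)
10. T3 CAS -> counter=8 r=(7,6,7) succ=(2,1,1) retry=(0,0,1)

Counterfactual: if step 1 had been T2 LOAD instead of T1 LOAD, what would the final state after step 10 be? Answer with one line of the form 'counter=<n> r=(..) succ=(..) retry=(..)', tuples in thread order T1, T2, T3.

counter=7 r=(6,5,6) succ=(1,1,1) retry=(1,0,1)

(re-executing from step 1 with the substitution; state before step 1: counter=4 r=(0,0,0) succ=(0,0,0) retry=(0,0,0))
1. T2 LOAD -> counter=4 r=(0,4,0) succ=(0,0,0) retry=(0,0,0)
2. T1 CAS -> counter=4 r=(0,4,0) succ=(0,0,0) retry=(1,0,0)
3. T3 LOAD -> counter=4 r=(0,4,4) succ=(0,0,0) retry=(1,0,0)
4. T3 CAS -> counter=5 r=(0,4,4) succ=(0,0,1) retry=(1,0,0)
5. T2 LOAD -> counter=5 r=(0,5,4) succ=(0,0,1) retry=(1,0,0)
6. T2 CAS -> counter=6 r=(0,5,4) succ=(0,1,1) retry=(1,0,0)
7. T3 LOAD -> counter=6 r=(0,5,6) succ=(0,1,1) retry=(1,0,0)
8. T1 LOAD -> counter=6 r=(6,5,6) succ=(0,1,1) retry=(1,0,0)
9. T1 CAS -> counter=7 r=(6,5,6) succ=(1,1,1) retry=(1,0,0)
10. T3 CAS -> counter=7 r=(6,5,6) succ=(1,1,1) retry=(1,0,1)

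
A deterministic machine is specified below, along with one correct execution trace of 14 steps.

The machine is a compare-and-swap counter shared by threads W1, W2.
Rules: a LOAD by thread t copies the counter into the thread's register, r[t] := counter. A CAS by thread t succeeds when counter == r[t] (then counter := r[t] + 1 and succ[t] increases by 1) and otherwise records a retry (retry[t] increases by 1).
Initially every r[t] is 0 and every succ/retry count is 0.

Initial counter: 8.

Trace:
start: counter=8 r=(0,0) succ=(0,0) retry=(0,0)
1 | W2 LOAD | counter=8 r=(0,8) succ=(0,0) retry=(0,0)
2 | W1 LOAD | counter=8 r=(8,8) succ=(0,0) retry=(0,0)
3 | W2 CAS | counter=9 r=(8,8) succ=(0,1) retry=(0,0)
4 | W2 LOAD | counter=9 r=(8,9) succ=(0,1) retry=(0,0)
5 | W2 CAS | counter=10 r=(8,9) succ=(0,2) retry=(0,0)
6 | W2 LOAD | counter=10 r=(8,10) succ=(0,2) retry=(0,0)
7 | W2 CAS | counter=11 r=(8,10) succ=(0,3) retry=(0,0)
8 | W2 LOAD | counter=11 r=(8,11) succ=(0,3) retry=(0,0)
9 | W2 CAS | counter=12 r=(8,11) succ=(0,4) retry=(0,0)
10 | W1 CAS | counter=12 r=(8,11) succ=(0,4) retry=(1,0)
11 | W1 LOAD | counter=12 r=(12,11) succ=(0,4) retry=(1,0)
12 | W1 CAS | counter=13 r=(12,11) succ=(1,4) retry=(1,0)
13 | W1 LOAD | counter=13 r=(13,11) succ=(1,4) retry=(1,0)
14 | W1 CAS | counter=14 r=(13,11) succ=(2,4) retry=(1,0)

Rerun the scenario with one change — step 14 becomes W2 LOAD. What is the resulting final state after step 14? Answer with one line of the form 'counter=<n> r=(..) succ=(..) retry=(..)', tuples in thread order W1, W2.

(re-executing from step 14 with the substitution; state before step 14: counter=13 r=(13,11) succ=(1,4) retry=(1,0))
14 | W2 LOAD | counter=13 r=(13,13) succ=(1,4) retry=(1,0)

counter=13 r=(13,13) succ=(1,4) retry=(1,0)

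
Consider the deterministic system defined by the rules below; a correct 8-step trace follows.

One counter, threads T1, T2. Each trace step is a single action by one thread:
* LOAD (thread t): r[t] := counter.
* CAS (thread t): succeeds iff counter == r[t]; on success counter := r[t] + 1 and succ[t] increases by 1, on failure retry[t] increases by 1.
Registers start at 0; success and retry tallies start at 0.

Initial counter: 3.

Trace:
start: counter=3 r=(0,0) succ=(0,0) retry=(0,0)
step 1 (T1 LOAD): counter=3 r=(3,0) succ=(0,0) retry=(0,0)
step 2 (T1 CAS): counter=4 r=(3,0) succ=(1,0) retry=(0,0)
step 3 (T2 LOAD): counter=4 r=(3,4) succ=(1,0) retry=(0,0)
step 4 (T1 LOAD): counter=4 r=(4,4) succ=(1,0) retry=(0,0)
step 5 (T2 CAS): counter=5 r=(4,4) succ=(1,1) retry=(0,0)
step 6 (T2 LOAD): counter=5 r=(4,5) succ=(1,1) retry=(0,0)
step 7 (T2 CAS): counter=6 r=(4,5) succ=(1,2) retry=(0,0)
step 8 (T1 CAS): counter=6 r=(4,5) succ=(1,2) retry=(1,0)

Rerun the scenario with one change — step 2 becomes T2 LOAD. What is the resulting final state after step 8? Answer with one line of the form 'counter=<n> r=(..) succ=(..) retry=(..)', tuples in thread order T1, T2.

counter=5 r=(3,4) succ=(0,2) retry=(1,0)

(re-executing from step 2 with the substitution; state before step 2: counter=3 r=(3,0) succ=(0,0) retry=(0,0))
step 2 (T2 LOAD): counter=3 r=(3,3) succ=(0,0) retry=(0,0)
step 3 (T2 LOAD): counter=3 r=(3,3) succ=(0,0) retry=(0,0)
step 4 (T1 LOAD): counter=3 r=(3,3) succ=(0,0) retry=(0,0)
step 5 (T2 CAS): counter=4 r=(3,3) succ=(0,1) retry=(0,0)
step 6 (T2 LOAD): counter=4 r=(3,4) succ=(0,1) retry=(0,0)
step 7 (T2 CAS): counter=5 r=(3,4) succ=(0,2) retry=(0,0)
step 8 (T1 CAS): counter=5 r=(3,4) succ=(0,2) retry=(1,0)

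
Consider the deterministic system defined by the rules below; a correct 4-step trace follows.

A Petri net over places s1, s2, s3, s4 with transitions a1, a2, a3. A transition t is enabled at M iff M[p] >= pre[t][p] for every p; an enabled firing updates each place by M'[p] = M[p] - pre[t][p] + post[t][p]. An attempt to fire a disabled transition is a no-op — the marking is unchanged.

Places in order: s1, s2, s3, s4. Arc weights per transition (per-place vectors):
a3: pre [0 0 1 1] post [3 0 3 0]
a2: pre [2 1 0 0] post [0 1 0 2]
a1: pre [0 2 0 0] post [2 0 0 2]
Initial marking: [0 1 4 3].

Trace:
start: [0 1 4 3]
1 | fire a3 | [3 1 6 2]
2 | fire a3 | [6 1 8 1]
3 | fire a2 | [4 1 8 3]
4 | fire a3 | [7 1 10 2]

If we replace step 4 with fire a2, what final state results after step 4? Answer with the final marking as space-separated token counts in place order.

(re-executing from step 4 with the substitution; state before step 4: [4 1 8 3])
4 | fire a2 | [2 1 8 5]

2 1 8 5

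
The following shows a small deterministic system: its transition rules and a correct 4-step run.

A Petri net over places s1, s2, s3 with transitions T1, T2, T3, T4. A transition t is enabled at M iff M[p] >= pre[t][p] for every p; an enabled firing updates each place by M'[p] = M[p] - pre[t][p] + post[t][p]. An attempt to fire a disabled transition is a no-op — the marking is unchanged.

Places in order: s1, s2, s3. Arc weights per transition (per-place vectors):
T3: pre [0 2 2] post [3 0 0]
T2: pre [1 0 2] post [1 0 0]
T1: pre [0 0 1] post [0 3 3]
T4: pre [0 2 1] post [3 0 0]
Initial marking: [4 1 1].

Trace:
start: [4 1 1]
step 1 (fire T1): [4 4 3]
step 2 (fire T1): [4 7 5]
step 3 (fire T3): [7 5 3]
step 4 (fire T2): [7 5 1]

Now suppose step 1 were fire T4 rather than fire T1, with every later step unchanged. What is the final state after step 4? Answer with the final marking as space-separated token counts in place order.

7 2 1

(re-executing from step 1 with the substitution; state before step 1: [4 1 1])
step 1 (fire T4): [4 1 1]
step 2 (fire T1): [4 4 3]
step 3 (fire T3): [7 2 1]
step 4 (fire T2): [7 2 1]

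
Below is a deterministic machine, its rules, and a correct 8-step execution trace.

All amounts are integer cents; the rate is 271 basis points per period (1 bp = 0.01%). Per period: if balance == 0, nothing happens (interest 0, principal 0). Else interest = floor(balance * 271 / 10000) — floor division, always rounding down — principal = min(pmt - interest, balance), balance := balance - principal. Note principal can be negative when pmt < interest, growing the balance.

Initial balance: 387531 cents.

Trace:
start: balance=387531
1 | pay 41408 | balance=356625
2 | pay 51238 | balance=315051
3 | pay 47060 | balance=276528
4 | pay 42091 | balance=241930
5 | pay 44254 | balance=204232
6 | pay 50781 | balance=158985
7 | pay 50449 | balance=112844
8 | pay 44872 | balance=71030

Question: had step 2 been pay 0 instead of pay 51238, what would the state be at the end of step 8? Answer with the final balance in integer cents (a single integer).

131186

(re-executing from step 2 with the substitution; state before step 2: balance=356625)
2 | pay 0 | balance=366289
3 | pay 47060 | balance=329155
4 | pay 42091 | balance=295984
5 | pay 44254 | balance=259751
6 | pay 50781 | balance=216009
7 | pay 50449 | balance=171413
8 | pay 44872 | balance=131186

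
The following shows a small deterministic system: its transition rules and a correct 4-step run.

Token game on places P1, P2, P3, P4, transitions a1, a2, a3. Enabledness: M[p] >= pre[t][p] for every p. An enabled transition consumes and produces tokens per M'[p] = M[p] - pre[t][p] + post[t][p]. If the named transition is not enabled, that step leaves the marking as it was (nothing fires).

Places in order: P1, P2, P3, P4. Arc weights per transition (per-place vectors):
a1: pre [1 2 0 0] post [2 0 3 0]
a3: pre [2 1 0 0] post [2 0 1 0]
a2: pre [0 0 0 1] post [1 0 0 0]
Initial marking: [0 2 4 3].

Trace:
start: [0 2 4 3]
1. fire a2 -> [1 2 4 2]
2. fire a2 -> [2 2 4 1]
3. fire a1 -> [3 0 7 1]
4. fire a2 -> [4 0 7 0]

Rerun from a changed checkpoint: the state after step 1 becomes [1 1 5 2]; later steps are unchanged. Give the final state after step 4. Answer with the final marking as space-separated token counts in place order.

3 1 5 0

state after step 1 := [1 1 5 2]
2. fire a2 -> [2 1 5 1]
3. fire a1 -> [2 1 5 1]
4. fire a2 -> [3 1 5 0]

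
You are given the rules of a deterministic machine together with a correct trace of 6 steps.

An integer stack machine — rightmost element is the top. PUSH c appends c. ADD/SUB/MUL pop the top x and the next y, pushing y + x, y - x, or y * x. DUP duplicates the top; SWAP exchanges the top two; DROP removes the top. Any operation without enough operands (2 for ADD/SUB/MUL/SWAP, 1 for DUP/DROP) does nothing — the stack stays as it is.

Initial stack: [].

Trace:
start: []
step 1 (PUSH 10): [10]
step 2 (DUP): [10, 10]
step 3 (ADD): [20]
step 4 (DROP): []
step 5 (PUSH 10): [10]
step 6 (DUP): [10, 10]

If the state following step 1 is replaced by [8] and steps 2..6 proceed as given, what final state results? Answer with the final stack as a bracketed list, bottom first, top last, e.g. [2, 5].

state after step 1 := [8]
step 2 (DUP): [8, 8]
step 3 (ADD): [16]
step 4 (DROP): []
step 5 (PUSH 10): [10]
step 6 (DUP): [10, 10]

[10, 10]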